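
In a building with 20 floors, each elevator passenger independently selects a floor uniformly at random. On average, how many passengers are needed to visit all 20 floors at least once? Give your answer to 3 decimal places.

71.955

The wait to go from k to k+1 distinct floors is geometric with mean 20/(20-k).
E[T] = 20/20 + 20/19 + 20/18 + ... + 20/2 + 20/1 = 20·H_{20}.
H_{20} = 3.5977, so E[T] = 71.9548.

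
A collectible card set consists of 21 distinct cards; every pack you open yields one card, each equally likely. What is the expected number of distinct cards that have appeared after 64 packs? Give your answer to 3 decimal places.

For each card, P(seen in 64 packs) = 1 - (20/21)^64 = 0.9560.
By linearity of expectation, E[distinct seen] = 21·(1 - (20/21)^64) = 20.0751.

20.075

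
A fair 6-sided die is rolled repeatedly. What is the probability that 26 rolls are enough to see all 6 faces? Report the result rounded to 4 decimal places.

0.9480

By inclusion–exclusion over which faces are missing,
P(all seen) = Σ_{j=0}^{6} (-1)^j C(6,j)((6-j)/6)^26
= 1.00000 - 0.05241 + 0.00040 - 0.00000 + 0.00000 - 0.00000 + 0.00000
= 0.94798.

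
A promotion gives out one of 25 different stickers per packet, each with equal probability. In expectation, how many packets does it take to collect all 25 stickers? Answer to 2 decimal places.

95.40

Split into phases: going from k distinct to k+1 distinct takes on average 25/(25-k) packets.
E[T] = 25/25 + 25/24 + 25/23 + ... + 25/2 + 25/1 = 25·H_{25}.
H_{25} = 3.816, so E[T] = 95.399.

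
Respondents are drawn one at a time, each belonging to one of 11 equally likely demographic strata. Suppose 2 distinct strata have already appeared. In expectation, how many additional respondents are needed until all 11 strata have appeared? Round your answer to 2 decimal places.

31.12

The wait to go from k to k+1 distinct strata is geometric with mean 11/(11-k).
Sum over k = 2,...,10: E = 11/9 + 11/8 + 11/7 + ... + 11/2 + 11/1 = 31.119.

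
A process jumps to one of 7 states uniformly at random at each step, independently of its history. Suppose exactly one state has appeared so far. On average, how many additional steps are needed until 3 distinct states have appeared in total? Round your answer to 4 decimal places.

2.5667

With k distinct states already seen, the next new one takes an expected 7/(7-k) steps.
Sum over k = 1,...,2: E = 7/6 + 7/5 = 2.56667.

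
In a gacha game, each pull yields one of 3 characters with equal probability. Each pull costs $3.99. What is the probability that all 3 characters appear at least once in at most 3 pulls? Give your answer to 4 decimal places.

Let A_i be the event that character i is missing after 3 pulls. By inclusion–exclusion on the A_i,
P(all seen) = Σ_{j=0}^{3} (-1)^j C(3,j)((3-j)/3)^3
= 1.00000 - 0.88889 + 0.11111 - 0.00000
= 0.22222.

0.2222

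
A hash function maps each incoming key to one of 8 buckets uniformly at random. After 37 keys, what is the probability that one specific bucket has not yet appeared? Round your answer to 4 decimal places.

Each key misses the fixed bucket with probability (8-1)/8 = 7/8, independently.
P(still missing after 37) = (7/8)^37 = 0.00715.

0.0071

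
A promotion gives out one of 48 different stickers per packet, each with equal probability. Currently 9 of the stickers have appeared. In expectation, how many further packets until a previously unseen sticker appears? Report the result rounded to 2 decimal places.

1.23

Each packet yields a new sticker with probability (48-9)/48 = 39/48, so the wait is geometric with mean 48/39.
E = 48/39 = 1.231.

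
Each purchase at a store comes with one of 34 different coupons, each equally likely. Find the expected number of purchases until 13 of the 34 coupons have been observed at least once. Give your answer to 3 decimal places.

16.077

With k distinct coupons already seen, the next new one arrives after an expected 34/(34-k) purchases.
Sum over k = 0,...,12: E = 34/34 + 34/33 + 34/32 + ... + 34/23 + 34/22 = 16.0769.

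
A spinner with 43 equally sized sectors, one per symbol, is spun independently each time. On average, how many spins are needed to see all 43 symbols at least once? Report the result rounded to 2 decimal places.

187.05

Split into phases: going from k distinct to k+1 distinct takes on average 43/(43-k) spins.
E[T] = 43/43 + 43/42 + 43/41 + ... + 43/2 + 43/1 = 43·H_{43}.
H_{43} = 4.350, so E[T] = 187.050.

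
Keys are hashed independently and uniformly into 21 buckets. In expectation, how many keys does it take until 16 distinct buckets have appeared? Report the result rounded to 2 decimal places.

With k distinct buckets already seen, the next new one arrives after an expected 21/(21-k) keys.
Sum over k = 0,...,15: E = 21/21 + 21/20 + 21/19 + ... + 21/7 + 21/6 = 28.603.

28.60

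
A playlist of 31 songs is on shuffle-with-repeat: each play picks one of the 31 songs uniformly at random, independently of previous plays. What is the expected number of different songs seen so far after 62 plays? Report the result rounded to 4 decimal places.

26.9407

For each song, P(seen in 62 plays) = 1 - (30/31)^62 = 0.86905.
By linearity of expectation, E[distinct seen] = 31·(1 - (30/31)^62) = 26.94067.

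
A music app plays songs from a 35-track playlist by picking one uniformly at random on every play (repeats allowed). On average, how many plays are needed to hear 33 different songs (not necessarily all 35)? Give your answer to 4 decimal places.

92.6373

With k distinct songs already seen, the next new one arrives after an expected 35/(35-k) plays.
Sum over k = 0,...,32: E = 35/35 + 35/34 + 35/33 + ... + 35/4 + 35/3 = 92.63735.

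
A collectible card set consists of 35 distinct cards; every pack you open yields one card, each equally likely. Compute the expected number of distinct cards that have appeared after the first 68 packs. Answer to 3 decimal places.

30.125

For each card, P(seen in 68 packs) = 1 - (34/35)^68 = 0.8607.
By linearity of expectation, E[distinct seen] = 35·(1 - (34/35)^68) = 30.1246.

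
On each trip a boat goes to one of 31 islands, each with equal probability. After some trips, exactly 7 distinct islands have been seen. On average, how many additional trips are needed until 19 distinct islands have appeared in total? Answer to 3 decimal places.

The wait to go from k to k+1 distinct islands is geometric with mean 31/(31-k).
Sum over k = 7,...,18: E = 31/24 + 31/23 + 31/22 + ... + 31/14 + 31/13 = 20.8552.

20.855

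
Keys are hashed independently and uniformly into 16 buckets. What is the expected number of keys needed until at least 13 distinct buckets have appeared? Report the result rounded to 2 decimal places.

24.76

Going from k to k+1 distinct takes a geometric number of keys with mean 16/(16-k).
Sum over k = 0,...,12: E = 16/16 + 16/15 + 16/14 + ... + 16/5 + 16/4 = 24.758.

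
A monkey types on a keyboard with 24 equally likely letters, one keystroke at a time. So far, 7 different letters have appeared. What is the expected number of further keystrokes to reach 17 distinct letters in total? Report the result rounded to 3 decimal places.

20.321

From k distinct to k+1 distinct takes on average 24/(24-k) keystrokes.
Sum over k = 7,...,16: E = 24/17 + 24/16 + 24/15 + ... + 24/9 + 24/8 = 20.3207.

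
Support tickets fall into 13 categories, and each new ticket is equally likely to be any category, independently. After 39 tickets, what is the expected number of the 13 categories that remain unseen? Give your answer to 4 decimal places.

0.5731

For each category, P(unseen after 39) = (12/13)^39 = 0.04408.
By linearity of expectation, E[unseen] = 13·(12/13)^39 = 0.57309.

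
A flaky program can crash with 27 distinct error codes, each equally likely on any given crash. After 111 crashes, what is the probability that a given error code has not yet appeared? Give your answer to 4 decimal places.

0.0152

Each crash misses the fixed error code with probability (27-1)/27 = 26/27, independently.
P(still missing after 111) = (26/27)^111 = 0.01516.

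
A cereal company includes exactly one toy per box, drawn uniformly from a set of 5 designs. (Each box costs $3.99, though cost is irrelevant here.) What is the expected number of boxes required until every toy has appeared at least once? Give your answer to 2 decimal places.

11.42

Split into phases: going from k distinct to k+1 distinct takes on average 5/(5-k) boxes.
E[T] = 5/5 + 5/4 + 5/3 + 5/2 + 5/1 = 5·H_{5}.
H_{5} = 2.283, so E[T] = 11.417.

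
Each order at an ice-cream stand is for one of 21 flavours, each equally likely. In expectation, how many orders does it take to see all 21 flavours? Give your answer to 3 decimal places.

After k distinct flavours have appeared, the next order gives a new one with probability (21-k)/21, so the expected wait for the (k+1)-th is 21/(21-k).
E[T] = 21/21 + 21/20 + 21/19 + ... + 21/2 + 21/1 = 21·H_{21}.
H_{21} = 3.6454, so E[T] = 76.5525.

76.553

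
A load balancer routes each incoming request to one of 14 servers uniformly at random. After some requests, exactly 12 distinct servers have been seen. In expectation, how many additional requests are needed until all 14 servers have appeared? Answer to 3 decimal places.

21.000

From k distinct to k+1 distinct takes on average 14/(14-k) requests.
Sum over k = 12,...,13: E = 14/2 + 14/1 = 21.0000.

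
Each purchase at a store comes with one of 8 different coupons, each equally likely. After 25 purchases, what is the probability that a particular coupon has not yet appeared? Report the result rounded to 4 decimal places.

0.0355

On each purchase the fixed coupon fails to appear with probability 7/8.
P(still missing after 25) = (7/8)^25 = 0.03550.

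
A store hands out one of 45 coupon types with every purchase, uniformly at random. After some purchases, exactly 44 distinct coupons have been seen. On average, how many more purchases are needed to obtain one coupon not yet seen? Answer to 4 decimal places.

45.0000

The number of purchases until the next new coupon is geometric with success probability 1/45, so its mean is 45/1.
E = 45/1 = 45.00000.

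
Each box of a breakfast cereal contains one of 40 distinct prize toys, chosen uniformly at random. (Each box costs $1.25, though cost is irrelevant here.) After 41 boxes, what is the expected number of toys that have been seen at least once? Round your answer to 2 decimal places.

25.83

For each toy, P(seen in 41 boxes) = 1 - (39/40)^41 = 0.646.
By linearity of expectation, E[distinct seen] = 40·(1 - (39/40)^41) = 25.834.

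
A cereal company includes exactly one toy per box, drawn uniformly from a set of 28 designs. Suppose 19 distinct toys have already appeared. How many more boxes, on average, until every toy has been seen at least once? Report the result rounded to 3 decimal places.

The wait to go from k to k+1 distinct toys is geometric with mean 28/(28-k).
Sum over k = 19,...,27: E = 28/9 + 28/8 + 28/7 + ... + 28/2 + 28/1 = 79.2111.

79.211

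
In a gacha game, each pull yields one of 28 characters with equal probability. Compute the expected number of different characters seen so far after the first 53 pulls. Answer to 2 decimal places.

23.93

For each character, P(seen in 53 pulls) = 1 - (27/28)^53 = 0.854.
By linearity of expectation, E[distinct seen] = 28·(1 - (27/28)^53) = 23.926.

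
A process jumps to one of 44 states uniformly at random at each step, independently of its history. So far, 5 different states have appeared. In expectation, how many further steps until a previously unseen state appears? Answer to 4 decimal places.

The number of steps until the next new state is geometric with success probability 39/44, so its mean is 44/39.
E = 44/39 = 1.12821.

1.1282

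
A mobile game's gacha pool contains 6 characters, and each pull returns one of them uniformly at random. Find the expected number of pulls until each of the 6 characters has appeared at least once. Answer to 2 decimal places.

The wait to go from k to k+1 distinct characters is geometric with mean 6/(6-k).
E[T] = 6/6 + 6/5 + 6/4 + 6/3 + 6/2 + 6/1 = 6·H_{6}.
H_{6} = 2.450, so E[T] = 14.700.

14.70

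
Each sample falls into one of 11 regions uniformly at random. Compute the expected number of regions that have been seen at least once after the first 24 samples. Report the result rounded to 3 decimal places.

For each region, P(seen in 24 samples) = 1 - (10/11)^24 = 0.8985.
By linearity of expectation, E[distinct seen] = 11·(1 - (10/11)^24) = 9.8832.

9.883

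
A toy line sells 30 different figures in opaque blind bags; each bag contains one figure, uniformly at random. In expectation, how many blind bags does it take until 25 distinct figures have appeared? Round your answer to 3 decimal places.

Going from k to k+1 distinct takes a geometric number of blind bags with mean 30/(30-k).
Sum over k = 0,...,24: E = 30/30 + 30/29 + 30/28 + ... + 30/7 + 30/6 = 51.3496.

51.350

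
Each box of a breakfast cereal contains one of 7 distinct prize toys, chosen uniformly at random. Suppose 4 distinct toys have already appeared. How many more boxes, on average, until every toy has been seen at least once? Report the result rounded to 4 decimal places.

12.8333

From k distinct to k+1 distinct takes on average 7/(7-k) boxes.
Sum over k = 4,...,6: E = 7/3 + 7/2 + 7/1 = 12.83333.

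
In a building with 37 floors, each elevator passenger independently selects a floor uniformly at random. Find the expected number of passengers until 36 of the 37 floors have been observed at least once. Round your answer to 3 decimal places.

118.459

With k distinct floors already seen, the next new one arrives after an expected 37/(37-k) passengers.
Sum over k = 0,...,35: E = 37/37 + 37/36 + 37/35 + ... + 37/3 + 37/2 = 118.4587.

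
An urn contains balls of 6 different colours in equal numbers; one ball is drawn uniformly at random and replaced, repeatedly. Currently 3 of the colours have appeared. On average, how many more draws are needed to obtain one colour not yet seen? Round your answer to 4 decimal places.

The number of draws until the next new colour is geometric with success probability 3/6, so its mean is 6/3.
E = 6/3 = 2.00000.

2.0000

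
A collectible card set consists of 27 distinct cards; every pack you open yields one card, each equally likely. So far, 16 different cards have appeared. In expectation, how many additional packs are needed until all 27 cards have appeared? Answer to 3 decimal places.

81.537

With k distinct cards already seen, the next new one takes an expected 27/(27-k) packs.
Sum over k = 16,...,26: E = 27/11 + 27/10 + 27/9 + ... + 27/2 + 27/1 = 81.5367.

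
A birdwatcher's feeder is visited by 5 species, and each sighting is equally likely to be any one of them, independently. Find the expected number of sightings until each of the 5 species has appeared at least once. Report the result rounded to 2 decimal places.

Split into phases: going from k distinct to k+1 distinct takes on average 5/(5-k) sightings.
E[T] = 5/5 + 5/4 + 5/3 + 5/2 + 5/1 = 5·H_{5}.
H_{5} = 2.283, so E[T] = 11.417.

11.42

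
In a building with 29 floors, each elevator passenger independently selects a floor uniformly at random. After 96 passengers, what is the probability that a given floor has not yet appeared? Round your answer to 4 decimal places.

0.0344

On each passenger the fixed floor fails to appear with probability 28/29.
P(still missing after 96) = (28/29)^96 = 0.03443.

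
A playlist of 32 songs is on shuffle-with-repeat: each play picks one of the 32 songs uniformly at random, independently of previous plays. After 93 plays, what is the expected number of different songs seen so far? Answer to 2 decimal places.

For each song, P(seen in 93 plays) = 1 - (31/32)^93 = 0.948.
By linearity of expectation, E[distinct seen] = 32·(1 - (31/32)^93) = 30.330.

30.33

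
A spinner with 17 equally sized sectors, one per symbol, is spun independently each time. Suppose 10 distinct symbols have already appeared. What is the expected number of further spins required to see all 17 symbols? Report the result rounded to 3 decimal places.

44.079

From k distinct to k+1 distinct takes on average 17/(17-k) spins.
Sum over k = 10,...,16: E = 17/7 + 17/6 + 17/5 + ... + 17/2 + 17/1 = 44.0786.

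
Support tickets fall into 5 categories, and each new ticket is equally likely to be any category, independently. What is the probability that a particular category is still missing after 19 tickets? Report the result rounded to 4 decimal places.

0.0144

Each ticket misses the fixed category with probability (5-1)/5 = 4/5, independently.
P(still missing after 19) = (4/5)^19 = 0.01441.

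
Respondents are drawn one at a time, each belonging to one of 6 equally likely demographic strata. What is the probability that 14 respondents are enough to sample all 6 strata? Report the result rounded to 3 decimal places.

By inclusion–exclusion over which strata are missing,
P(all seen) = Σ_{j=0}^{6} (-1)^j C(6,j)((6-j)/6)^14
= 1.0000 - 0.4673 + 0.0514 - 0.0012 + 0.0000 - 0.0000 + 0.0000
= 0.5828.

0.583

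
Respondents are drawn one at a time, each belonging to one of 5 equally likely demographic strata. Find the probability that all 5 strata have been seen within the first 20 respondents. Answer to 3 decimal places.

By inclusion–exclusion over which strata are missing,
P(all seen) = Σ_{j=0}^{5} (-1)^j C(5,j)((5-j)/5)^20
= 1.0000 - 0.0576 + 0.0004 - 0.0000 + 0.0000 - 0.0000
= 0.9427.

0.943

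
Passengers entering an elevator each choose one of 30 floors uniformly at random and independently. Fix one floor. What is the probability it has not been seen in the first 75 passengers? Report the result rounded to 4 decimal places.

Each passenger misses the fixed floor with probability (30-1)/30 = 29/30, independently.
P(still missing after 75) = (29/30)^75 = 0.07866.

0.0787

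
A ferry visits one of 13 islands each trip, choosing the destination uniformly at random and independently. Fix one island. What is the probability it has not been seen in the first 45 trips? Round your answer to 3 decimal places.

Each trip misses the fixed island with probability (13-1)/13 = 12/13, independently.
P(still missing after 45) = (12/13)^45 = 0.0273.

0.027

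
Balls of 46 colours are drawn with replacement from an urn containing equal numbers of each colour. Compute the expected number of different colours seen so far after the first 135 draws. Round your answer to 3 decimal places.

43.633

For each colour, P(seen in 135 draws) = 1 - (45/46)^135 = 0.9486.
By linearity of expectation, E[distinct seen] = 46·(1 - (45/46)^135) = 43.6333.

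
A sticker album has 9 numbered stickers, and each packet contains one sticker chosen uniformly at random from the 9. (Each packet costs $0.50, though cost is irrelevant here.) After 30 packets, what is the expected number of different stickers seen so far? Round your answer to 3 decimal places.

For each sticker, P(seen in 30 packets) = 1 - (8/9)^30 = 0.9708.
By linearity of expectation, E[distinct seen] = 9·(1 - (8/9)^30) = 8.7372.

8.737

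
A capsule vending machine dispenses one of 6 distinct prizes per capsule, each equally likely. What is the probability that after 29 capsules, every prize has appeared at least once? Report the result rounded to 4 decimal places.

0.9698

By inclusion–exclusion over which prizes are missing,
P(all seen) = Σ_{j=0}^{6} (-1)^j C(6,j)((6-j)/6)^29
= 1.00000 - 0.03033 + 0.00012 - 0.00000 + 0.00000 - 0.00000 + 0.00000
= 0.96979.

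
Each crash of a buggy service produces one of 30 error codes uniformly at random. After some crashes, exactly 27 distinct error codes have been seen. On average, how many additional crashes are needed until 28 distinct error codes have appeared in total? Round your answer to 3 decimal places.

10.000

From k distinct to k+1 distinct takes on average 30/(30-k) crashes.
Only the k = 27 term is needed: E = 30/3 = 10.0000.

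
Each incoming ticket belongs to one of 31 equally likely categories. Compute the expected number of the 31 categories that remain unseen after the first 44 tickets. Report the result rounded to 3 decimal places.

For each category, P(unseen after 44) = (30/31)^44 = 0.2363.
By linearity of expectation, E[unseen] = 31·(30/31)^44 = 7.3246.

7.325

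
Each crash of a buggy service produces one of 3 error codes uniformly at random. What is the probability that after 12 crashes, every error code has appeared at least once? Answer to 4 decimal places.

By inclusion–exclusion over which error codes are missing,
P(all seen) = Σ_{j=0}^{3} (-1)^j C(3,j)((3-j)/3)^12
= 1.00000 - 0.02312 + 0.00001 - 0.00000
= 0.97688.

0.9769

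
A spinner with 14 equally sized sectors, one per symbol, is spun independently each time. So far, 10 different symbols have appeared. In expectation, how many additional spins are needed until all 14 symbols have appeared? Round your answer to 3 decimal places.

29.167

With k distinct symbols already seen, the next new one takes an expected 14/(14-k) spins.
Sum over k = 10,...,13: E = 14/4 + 14/3 + 14/2 + 14/1 = 29.1667.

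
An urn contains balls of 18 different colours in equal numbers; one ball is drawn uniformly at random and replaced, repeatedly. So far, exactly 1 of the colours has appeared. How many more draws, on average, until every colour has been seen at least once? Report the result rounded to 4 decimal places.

61.9119

With k distinct colours already seen, the next new one takes an expected 18/(18-k) draws.
Sum over k = 1,...,17: E = 18/17 + 18/16 + 18/15 + ... + 18/2 + 18/1 = 61.91195.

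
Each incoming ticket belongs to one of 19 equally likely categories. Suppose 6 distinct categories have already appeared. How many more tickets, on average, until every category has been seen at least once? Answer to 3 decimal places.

From k distinct to k+1 distinct takes on average 19/(19-k) tickets.
Sum over k = 6,...,18: E = 19/13 + 19/12 + 19/11 + ... + 19/2 + 19/1 = 60.4225.

60.423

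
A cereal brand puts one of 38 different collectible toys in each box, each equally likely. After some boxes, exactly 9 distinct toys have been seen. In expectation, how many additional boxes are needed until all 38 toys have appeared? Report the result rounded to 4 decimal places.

With k distinct toys already seen, the next new one takes an expected 38/(38-k) boxes.
Sum over k = 9,...,37: E = 38/29 + 38/28 + 38/27 + ... + 38/2 + 38/1 = 150.54284.

150.5428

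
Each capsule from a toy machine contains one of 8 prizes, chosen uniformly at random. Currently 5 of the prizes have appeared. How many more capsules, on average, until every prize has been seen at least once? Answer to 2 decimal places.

14.67

With k distinct prizes already seen, the next new one takes an expected 8/(8-k) capsules.
Sum over k = 5,...,7: E = 8/3 + 8/2 + 8/1 = 14.667.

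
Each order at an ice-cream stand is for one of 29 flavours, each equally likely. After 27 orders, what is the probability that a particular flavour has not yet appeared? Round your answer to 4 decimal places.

On each order the fixed flavour fails to appear with probability 28/29.
P(still missing after 27) = (28/29)^27 = 0.38772.

0.3877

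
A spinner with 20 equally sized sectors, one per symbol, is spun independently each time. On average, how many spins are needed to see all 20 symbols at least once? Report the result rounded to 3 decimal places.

The wait to go from k to k+1 distinct symbols is geometric with mean 20/(20-k).
E[T] = 20/20 + 20/19 + 20/18 + ... + 20/2 + 20/1 = 20·H_{20}.
H_{20} = 3.5977, so E[T] = 71.9548.

71.955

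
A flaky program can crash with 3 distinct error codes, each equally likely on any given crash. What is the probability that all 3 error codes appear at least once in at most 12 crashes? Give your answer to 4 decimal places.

By inclusion–exclusion over which error codes are missing,
P(all seen) = Σ_{j=0}^{3} (-1)^j C(3,j)((3-j)/3)^12
= 1.00000 - 0.02312 + 0.00001 - 0.00000
= 0.97688.

0.9769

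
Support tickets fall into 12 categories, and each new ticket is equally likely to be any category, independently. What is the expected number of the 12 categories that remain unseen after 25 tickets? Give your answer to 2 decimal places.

1.36

For each category, P(unseen after 25) = (11/12)^25 = 0.114.
By linearity of expectation, E[unseen] = 12·(11/12)^25 = 1.363.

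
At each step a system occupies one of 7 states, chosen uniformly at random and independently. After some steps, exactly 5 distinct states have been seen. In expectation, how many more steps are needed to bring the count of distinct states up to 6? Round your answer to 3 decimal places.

From k distinct to k+1 distinct takes on average 7/(7-k) steps.
Only the k = 5 term is needed: E = 7/2 = 3.5000.

3.500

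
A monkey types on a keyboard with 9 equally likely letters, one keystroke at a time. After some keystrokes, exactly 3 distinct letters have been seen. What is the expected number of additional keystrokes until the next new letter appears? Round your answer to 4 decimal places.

1.5000

Each keystroke yields a new letter with probability (9-3)/9 = 6/9, so the wait is geometric with mean 9/6.
E = 9/6 = 1.50000.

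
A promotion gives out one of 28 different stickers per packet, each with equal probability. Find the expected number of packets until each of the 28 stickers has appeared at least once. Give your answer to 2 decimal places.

109.96

Split into phases: going from k distinct to k+1 distinct takes on average 28/(28-k) packets.
E[T] = 28/28 + 28/27 + 28/26 + ... + 28/2 + 28/1 = 28·H_{28}.
H_{28} = 3.927, so E[T] = 109.961.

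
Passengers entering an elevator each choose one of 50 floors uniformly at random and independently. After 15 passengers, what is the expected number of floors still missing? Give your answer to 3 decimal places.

For each floor, P(unseen after 15) = (49/50)^15 = 0.7386.
By linearity of expectation, E[unseen] = 50·(49/50)^15 = 36.9285.

36.928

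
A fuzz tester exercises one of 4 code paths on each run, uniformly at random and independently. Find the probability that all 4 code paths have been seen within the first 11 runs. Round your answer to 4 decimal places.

0.8340

Let A_i be the event that code path i is missing after 11 runs. By inclusion–exclusion on the A_i,
P(all seen) = Σ_{j=0}^{4} (-1)^j C(4,j)((4-j)/4)^11
= 1.00000 - 0.16894 + 0.00293 - 0.00000 + 0.00000
= 0.83399.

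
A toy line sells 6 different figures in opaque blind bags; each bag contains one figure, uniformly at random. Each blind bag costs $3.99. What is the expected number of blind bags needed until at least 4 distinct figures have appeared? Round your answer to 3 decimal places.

5.700

With k distinct figures already seen, the next new one arrives after an expected 6/(6-k) blind bags.
Sum over k = 0,...,3: E = 6/6 + 6/5 + 6/4 + 6/3 = 5.7000.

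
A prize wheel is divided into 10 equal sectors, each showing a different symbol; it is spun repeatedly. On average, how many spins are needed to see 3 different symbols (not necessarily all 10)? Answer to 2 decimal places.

With k distinct symbols already seen, the next new one arrives after an expected 10/(10-k) spins.
Sum over k = 0,...,2: E = 10/10 + 10/9 + 10/8 = 3.361.

3.36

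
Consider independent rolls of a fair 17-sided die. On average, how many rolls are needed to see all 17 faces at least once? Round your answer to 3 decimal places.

After k distinct faces have appeared, the next roll gives a new one with probability (17-k)/17, so the expected wait for the (k+1)-th is 17/(17-k).
E[T] = 17/17 + 17/16 + 17/15 + ... + 17/2 + 17/1 = 17·H_{17}.
H_{17} = 3.4396, so E[T] = 58.4724.

58.472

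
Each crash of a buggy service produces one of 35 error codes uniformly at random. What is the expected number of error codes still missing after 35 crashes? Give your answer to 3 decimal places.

12.690

For each error code, P(unseen after 35) = (34/35)^35 = 0.3626.
By linearity of expectation, E[unseen] = 35·(34/35)^35 = 12.6896.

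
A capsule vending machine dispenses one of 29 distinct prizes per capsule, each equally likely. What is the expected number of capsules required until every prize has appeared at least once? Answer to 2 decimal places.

Split into phases: going from k distinct to k+1 distinct takes on average 29/(29-k) capsules.
E[T] = 29/29 + 29/28 + 29/27 + ... + 29/2 + 29/1 = 29·H_{29}.
H_{29} = 3.962, so E[T] = 114.888.

114.89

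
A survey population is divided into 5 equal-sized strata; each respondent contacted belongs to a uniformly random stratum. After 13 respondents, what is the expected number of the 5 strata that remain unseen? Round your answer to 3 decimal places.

0.275

For each stratum, P(unseen after 13) = (4/5)^13 = 0.0550.
By linearity of expectation, E[unseen] = 5·(4/5)^13 = 0.2749.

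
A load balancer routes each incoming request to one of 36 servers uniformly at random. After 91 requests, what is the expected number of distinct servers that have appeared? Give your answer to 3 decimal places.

For each server, P(seen in 91 requests) = 1 - (35/36)^91 = 0.9230.
By linearity of expectation, E[distinct seen] = 36·(1 - (35/36)^91) = 33.2269.

33.227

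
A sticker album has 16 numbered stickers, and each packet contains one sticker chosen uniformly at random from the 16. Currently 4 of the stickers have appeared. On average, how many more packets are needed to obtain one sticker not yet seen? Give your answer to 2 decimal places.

1.33

Each packet yields a new sticker with probability (16-4)/16 = 12/16, so the wait is geometric with mean 16/12.
E = 16/12 = 1.333.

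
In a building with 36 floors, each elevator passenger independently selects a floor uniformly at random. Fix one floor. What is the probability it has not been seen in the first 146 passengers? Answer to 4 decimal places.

0.0164

Each passenger misses the fixed floor with probability (36-1)/36 = 35/36, independently.
P(still missing after 146) = (35/36)^146 = 0.01636.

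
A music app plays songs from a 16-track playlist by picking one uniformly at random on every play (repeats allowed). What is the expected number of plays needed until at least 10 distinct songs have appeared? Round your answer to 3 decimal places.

With k distinct songs already seen, the next new one arrives after an expected 16/(16-k) plays.
Sum over k = 0,...,9: E = 16/16 + 16/15 + 16/14 + ... + 16/8 + 16/7 = 14.8917.

14.892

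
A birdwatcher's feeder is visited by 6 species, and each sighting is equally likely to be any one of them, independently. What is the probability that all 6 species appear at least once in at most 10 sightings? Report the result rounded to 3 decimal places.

Let A_i be the event that species i is missing after 10 sightings. By inclusion–exclusion on the A_i,
P(all seen) = Σ_{j=0}^{6} (-1)^j C(6,j)((6-j)/6)^10
= 1.0000 - 0.9690 + 0.2601 - 0.0195 + 0.0003 - 0.0000 + 0.0000
= 0.2718.

0.272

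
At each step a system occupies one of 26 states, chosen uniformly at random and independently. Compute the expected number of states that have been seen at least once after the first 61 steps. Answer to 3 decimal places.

For each state, P(seen in 61 steps) = 1 - (25/26)^61 = 0.9086.
By linearity of expectation, E[distinct seen] = 26·(1 - (25/26)^61) = 23.6235.

23.623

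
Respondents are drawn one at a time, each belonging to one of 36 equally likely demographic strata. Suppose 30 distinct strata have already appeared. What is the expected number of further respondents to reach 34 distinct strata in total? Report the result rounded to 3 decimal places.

34.200

The wait to go from k to k+1 distinct strata is geometric with mean 36/(36-k).
Sum over k = 30,...,33: E = 36/6 + 36/5 + 36/4 + 36/3 = 34.2000.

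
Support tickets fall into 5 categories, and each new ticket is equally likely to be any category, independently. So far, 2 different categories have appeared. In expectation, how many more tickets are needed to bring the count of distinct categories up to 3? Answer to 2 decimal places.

From k distinct to k+1 distinct takes on average 5/(5-k) tickets.
Only the k = 2 term is needed: E = 5/3 = 1.667.

1.67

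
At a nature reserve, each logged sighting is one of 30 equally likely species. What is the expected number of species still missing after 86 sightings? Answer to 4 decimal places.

1.6253

For each species, P(unseen after 86) = (29/30)^86 = 0.05418.
By linearity of expectation, E[unseen] = 30·(29/30)^86 = 1.62525.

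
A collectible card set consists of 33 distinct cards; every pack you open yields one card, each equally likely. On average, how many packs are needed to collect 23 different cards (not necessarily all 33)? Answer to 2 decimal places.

38.27

Going from k to k+1 distinct takes a geometric number of packs with mean 33/(33-k).
Sum over k = 0,...,22: E = 33/33 + 33/32 + 33/31 + ... + 33/12 + 33/11 = 38.274.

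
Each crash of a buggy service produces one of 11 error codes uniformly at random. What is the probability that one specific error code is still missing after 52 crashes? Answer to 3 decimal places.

0.007

On each crash the fixed error code fails to appear with probability 10/11.
P(still missing after 52) = (10/11)^52 = 0.0070.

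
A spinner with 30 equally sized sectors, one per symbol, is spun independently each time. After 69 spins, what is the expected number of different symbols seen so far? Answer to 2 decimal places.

For each symbol, P(seen in 69 spins) = 1 - (29/30)^69 = 0.904.
By linearity of expectation, E[distinct seen] = 30·(1 - (29/30)^69) = 27.108.

27.11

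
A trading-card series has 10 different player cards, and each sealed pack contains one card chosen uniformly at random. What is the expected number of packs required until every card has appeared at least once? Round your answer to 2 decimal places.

29.29

Split into phases: going from k distinct to k+1 distinct takes on average 10/(10-k) packs.
E[T] = 10/10 + 10/9 + 10/8 + ... + 10/2 + 10/1 = 10·H_{10}.
H_{10} = 2.929, so E[T] = 29.290.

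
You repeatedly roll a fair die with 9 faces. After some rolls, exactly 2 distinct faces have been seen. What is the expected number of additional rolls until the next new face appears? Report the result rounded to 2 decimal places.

1.29

Each roll yields a new face with probability (9-2)/9 = 7/9, so the wait is geometric with mean 9/7.
E = 9/7 = 1.286.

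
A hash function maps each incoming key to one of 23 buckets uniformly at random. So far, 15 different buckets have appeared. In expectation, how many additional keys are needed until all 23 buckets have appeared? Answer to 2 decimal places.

With k distinct buckets already seen, the next new one takes an expected 23/(23-k) keys.
Sum over k = 15,...,22: E = 23/8 + 23/7 + 23/6 + ... + 23/2 + 23/1 = 62.511.

62.51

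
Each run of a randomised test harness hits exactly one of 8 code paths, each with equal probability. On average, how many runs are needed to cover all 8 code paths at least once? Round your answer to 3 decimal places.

Split into phases: going from k distinct to k+1 distinct takes on average 8/(8-k) runs.
E[T] = 8/8 + 8/7 + 8/6 + ... + 8/2 + 8/1 = 8·H_{8}.
H_{8} = 2.7179, so E[T] = 21.7429.

21.743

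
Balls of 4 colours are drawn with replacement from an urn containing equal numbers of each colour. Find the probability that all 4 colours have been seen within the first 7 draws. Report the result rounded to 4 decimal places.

Let A_i be the event that colour i is missing after 7 draws. By inclusion–exclusion on the A_i,
P(all seen) = Σ_{j=0}^{4} (-1)^j C(4,j)((4-j)/4)^7
= 1.00000 - 0.53394 + 0.04688 - 0.00024 + 0.00000
= 0.51270.

0.5127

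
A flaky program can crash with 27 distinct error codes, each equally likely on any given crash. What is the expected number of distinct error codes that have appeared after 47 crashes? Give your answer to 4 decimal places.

For each error code, P(seen in 47 crashes) = 1 - (26/27)^47 = 0.83031.
By linearity of expectation, E[distinct seen] = 27·(1 - (26/27)^47) = 22.41843.

22.4184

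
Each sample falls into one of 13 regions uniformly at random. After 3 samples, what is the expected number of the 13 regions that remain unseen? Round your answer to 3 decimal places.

10.225

For each region, P(unseen after 3) = (12/13)^3 = 0.7865.
By linearity of expectation, E[unseen] = 13·(12/13)^3 = 10.2249.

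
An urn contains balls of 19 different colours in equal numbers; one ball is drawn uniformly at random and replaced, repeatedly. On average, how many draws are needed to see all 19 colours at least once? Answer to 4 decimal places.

67.4071

The wait to go from k to k+1 distinct colours is geometric with mean 19/(19-k).
E[T] = 19/19 + 19/18 + 19/17 + ... + 19/2 + 19/1 = 19·H_{19}.
H_{19} = 3.54774, so E[T] = 67.40705.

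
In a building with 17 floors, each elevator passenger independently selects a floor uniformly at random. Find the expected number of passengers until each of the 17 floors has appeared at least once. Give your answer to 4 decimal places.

Split into phases: going from k distinct to k+1 distinct takes on average 17/(17-k) passengers.
E[T] = 17/17 + 17/16 + 17/15 + ... + 17/2 + 17/1 = 17·H_{17}.
H_{17} = 3.43955, so E[T] = 58.47239.

58.4724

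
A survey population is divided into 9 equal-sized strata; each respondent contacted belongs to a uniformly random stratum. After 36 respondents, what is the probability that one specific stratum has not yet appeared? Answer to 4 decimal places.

Each respondent misses the fixed stratum with probability (9-1)/9 = 8/9, independently.
P(still missing after 36) = (8/9)^36 = 0.01440.

0.0144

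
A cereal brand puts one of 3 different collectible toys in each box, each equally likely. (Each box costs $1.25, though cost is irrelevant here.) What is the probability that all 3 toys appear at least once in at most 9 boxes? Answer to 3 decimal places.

By inclusion–exclusion over which toys are missing,
P(all seen) = Σ_{j=0}^{3} (-1)^j C(3,j)((3-j)/3)^9
= 1.0000 - 0.0780 + 0.0002 - 0.0000
= 0.9221.

0.922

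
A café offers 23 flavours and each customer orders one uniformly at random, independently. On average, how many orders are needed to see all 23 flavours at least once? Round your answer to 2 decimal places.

Split into phases: going from k distinct to k+1 distinct takes on average 23/(23-k) orders.
E[T] = 23/23 + 23/22 + 23/21 + ... + 23/2 + 23/1 = 23·H_{23}.
H_{23} = 3.734, so E[T] = 85.889.

85.89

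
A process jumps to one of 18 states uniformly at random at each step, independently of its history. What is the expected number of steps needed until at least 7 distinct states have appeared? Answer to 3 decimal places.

8.554

With k distinct states already seen, the next new one arrives after an expected 18/(18-k) steps.
Sum over k = 0,...,6: E = 18/18 + 18/17 + 18/16 + ... + 18/13 + 18/12 = 8.5542.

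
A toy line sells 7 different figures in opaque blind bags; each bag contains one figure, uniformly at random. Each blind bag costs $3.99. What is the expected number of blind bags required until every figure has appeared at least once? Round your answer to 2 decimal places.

18.15

After k distinct figures have appeared, the next blind bag gives a new one with probability (7-k)/7, so the expected wait for the (k+1)-th is 7/(7-k).
E[T] = 7/7 + 7/6 + 7/5 + ... + 7/2 + 7/1 = 7·H_{7}.
H_{7} = 2.593, so E[T] = 18.150.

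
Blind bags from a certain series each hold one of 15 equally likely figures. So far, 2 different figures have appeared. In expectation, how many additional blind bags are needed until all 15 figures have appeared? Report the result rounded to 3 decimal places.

47.702

With k distinct figures already seen, the next new one takes an expected 15/(15-k) blind bags.
Sum over k = 2,...,14: E = 15/13 + 15/12 + 15/11 + ... + 15/2 + 15/1 = 47.7020.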